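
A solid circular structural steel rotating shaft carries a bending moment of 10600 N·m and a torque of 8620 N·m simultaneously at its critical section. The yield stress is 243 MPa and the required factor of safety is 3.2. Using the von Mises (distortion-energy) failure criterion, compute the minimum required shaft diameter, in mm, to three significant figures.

d = 120 mm

σ_allow = σ_y/n = 243/3.2 = 75.94 MPa.
For a solid shaft σ_b = 32M/(πd³) and τ = 16T/(πd³), so the von Mises stress is σ' = (16/πd³)·√(4M²+3T²).
√(4M²+3T²) = √(4×(1.060×10^7)² + 3×(8.620×10^6)²) = 2.593×10^7 N·mm.
d³ = 16×2.593×10^7/(π×75.94) = 1.739×10^6 mm³.
d = 120.3 mm.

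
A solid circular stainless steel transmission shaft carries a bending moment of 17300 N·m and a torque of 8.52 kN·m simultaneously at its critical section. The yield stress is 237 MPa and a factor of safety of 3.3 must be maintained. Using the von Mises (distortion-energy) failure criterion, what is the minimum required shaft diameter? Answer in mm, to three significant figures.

σ_allow = σ_y/n = 237/3.3 = 71.82 MPa.
For a solid shaft σ_b = 32M/(πd³) and τ = 16T/(πd³), so the von Mises stress is σ' = (16/πd³)·√(4M²+3T²).
√(4M²+3T²) = √(4×(1.730×10^7)² + 3×(8.520×10^6)²) = 3.762×10^7 N·mm.
d³ = 16×3.762×10^7/(π×71.82) = 2.667×10^6 mm³.
d = 138.7 mm.

d = 139 mm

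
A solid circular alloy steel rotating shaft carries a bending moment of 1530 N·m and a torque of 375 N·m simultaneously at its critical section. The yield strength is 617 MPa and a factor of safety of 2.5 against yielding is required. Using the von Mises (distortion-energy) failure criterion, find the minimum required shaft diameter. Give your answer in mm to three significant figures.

σ_allow = σ_y/n = 617/2.5 = 246.8 MPa.
For a solid shaft σ_b = 32M/(πd³) and τ = 16T/(πd³), so the von Mises stress is σ' = (16/πd³)·√(4M²+3T²).
√(4M²+3T²) = √(4×(1.530×10^6)² + 3×(375000)²) = 3.128×10^6 N·mm.
d³ = 16×3.128×10^6/(π×246.8) = 64550 mm³.
d = 40.11 mm.

d = 40.1 mm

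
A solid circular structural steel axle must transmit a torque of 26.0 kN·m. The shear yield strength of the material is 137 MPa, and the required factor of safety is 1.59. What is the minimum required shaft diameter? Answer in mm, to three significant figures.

d = 115 mm

Allowable shear stress τ_allow = 137/1.59 = 86.16 MPa.
For a solid shaft τ = 16T/(πd³), so d³ = 16T/(π τ_allow) = 16×2.6000×10^7/(π×86.16) = 1.537×10^6 mm³.
d = (1.537×10^6)^(1/3) = 115.4 mm.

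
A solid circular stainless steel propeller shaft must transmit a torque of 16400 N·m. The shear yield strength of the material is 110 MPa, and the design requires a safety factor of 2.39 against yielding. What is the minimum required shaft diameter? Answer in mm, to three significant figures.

d = 122 mm

Allowable shear stress τ_allow = 110/2.39 = 46.03 MPa.
For a solid shaft τ = 16T/(πd³), so d³ = 16T/(π τ_allow) = 16×1.6400×10^7/(π×46.03) = 1.815×10^6 mm³.
d = (1.815×10^6)^(1/3) = 122.0 mm.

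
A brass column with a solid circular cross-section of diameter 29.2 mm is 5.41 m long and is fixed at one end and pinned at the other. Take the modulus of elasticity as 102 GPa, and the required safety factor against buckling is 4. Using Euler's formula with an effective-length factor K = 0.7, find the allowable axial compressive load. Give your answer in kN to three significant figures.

I = πd⁴/64 = π×29.2⁴/64 = 35690 mm⁴.
Effective length L_e = KL = 0.7×5.41 m = 3787 mm.
Euler critical load P_cr = π²EI/L_e² = π²×102000×35690/3787² = 2505 N.
P_allow = P_cr/n = 2505/4 = 626.3 N.

P_allow = 0.626 kN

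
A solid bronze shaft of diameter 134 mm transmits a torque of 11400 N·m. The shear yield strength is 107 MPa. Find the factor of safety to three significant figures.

n = 4.43

τ = 16T/(πd³) = 16×1.1400×10^7/(π×134³) = 24.13 MPa.
n = τ_limit/τ = 107/24.13 = 4.434.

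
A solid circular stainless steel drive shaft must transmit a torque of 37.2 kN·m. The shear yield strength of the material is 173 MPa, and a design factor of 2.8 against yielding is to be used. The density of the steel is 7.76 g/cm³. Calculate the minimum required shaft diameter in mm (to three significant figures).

d = 145 mm

Allowable shear stress τ_allow = 173/2.8 = 61.79 MPa.
For a solid shaft τ = 16T/(πd³), so d³ = 16T/(π τ_allow) = 16×3.7200×10^7/(π×61.79) = 3.066×10^6 mm³.
d = (3.066×10^6)^(1/3) = 145.3 mm.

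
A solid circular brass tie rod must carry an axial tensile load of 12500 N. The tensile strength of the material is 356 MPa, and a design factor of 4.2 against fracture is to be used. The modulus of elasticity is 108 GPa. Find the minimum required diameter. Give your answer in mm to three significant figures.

Allowable stress σ_allow = 356/4.2 = 84.76 MPa.
Required area A = F/σ_allow = 12500/84.76 = 147.5 mm².
A = πd²/4 → d = √(4A/π) = 13.70 mm.

d = 13.7 mm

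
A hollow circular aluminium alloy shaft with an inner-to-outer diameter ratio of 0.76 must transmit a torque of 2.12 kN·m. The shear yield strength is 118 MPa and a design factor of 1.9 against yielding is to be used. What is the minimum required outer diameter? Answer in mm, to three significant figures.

d_o = 63.9 mm

τ_allow = 118/1.9 = 62.11 MPa.
For a hollow shaft τ = 16T/[πd_o³(1−k⁴)] with k = 0.76, so 1−k⁴ = 0.6664.
d_o³ = 16T/[π τ_allow (1−k⁴)] = 16×2120000/(π×62.11×0.6664) = 260900 mm³.
d_o = 63.90 mm.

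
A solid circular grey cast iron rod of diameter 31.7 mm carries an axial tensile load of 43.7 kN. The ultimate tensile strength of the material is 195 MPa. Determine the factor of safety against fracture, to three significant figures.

n = 3.52

A = πd²/4 = 789.2 mm².
σ = F/A = 43700/789.2 = 55.37 MPa.
n = 195/55.37 = 3.522.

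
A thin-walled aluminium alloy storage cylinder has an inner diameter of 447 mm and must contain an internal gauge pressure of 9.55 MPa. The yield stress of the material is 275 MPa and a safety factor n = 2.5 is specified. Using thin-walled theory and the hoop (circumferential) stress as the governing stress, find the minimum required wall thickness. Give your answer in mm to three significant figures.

σ_allow = 275/2.5 = 110.0 MPa.
Hoop stress σ_h = pD/(2t), so t = pD/(2σ_allow) = 9.55×447/(2×110.0) = 19.40 mm.

t = 19.4 mm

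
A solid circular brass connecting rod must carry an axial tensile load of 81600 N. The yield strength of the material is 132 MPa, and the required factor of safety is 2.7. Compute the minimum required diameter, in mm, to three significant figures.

d = 46.1 mm

Allowable stress σ_allow = 132/2.7 = 48.89 MPa.
Required area A = F/σ_allow = 81600/48.89 = 1669 mm².
A = πd²/4 → d = √(4A/π) = 46.10 mm.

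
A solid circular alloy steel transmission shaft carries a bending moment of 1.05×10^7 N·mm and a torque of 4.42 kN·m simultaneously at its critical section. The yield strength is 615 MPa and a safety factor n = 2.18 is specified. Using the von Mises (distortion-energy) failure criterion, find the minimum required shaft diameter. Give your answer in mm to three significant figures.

σ_allow = σ_y/n = 615/2.18 = 282.1 MPa.
For a solid shaft σ_b = 32M/(πd³) and τ = 16T/(πd³), so the von Mises stress is σ' = (16/πd³)·√(4M²+3T²).
√(4M²+3T²) = √(4×(1.050×10^7)² + 3×(4.420×10^6)²) = 2.235×10^7 N·mm.
d³ = 16×2.235×10^7/(π×282.1) = 403500 mm³.
d = 73.90 mm.

d = 73.9 mm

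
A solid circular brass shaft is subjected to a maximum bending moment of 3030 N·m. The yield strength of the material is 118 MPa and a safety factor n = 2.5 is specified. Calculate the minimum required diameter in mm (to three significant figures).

d = 86.8 mm

σ_allow = 118/2.5 = 47.20 MPa.
For a solid circular section σ = 32M/(πd³), so d³ = 32M/(π σ_allow) = 32×3030000/(π×47.20) = 653900 mm³.
d = 86.80 mm.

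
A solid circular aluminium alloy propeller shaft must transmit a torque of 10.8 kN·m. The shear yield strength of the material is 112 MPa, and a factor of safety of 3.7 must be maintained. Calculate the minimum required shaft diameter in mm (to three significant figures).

d = 122 mm

Allowable shear stress τ_allow = 112/3.7 = 30.27 MPa.
For a solid shaft τ = 16T/(πd³), so d³ = 16T/(π τ_allow) = 16×1.0800×10^7/(π×30.27) = 1.817×10^6 mm³.
d = (1.817×10^6)^(1/3) = 122.0 mm.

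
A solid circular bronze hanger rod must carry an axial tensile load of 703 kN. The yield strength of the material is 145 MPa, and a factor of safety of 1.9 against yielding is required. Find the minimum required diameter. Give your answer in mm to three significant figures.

d = 108 mm

Allowable stress σ_allow = 145/1.9 = 76.32 MPa.
Required area A = F/σ_allow = 703000/76.32 = 9212 mm².
A = πd²/4 → d = √(4A/π) = 108.3 mm.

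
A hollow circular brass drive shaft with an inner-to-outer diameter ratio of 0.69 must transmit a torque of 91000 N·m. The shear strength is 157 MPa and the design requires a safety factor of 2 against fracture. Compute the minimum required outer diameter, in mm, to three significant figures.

τ_allow = 157/2 = 78.50 MPa.
For a hollow shaft τ = 16T/[πd_o³(1−k⁴)] with k = 0.69, so 1−k⁴ = 0.7733.
d_o³ = 16T/[π τ_allow (1−k⁴)] = 16×9.1000×10^7/(π×78.50×0.7733) = 7.634×10^6 mm³.
d_o = 196.9 mm.

d_o = 197 mm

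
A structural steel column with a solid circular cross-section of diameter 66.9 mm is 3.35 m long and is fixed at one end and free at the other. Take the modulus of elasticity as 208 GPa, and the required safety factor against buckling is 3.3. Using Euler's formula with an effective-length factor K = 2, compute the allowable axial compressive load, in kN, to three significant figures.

I = πd⁴/64 = π×66.9⁴/64 = 983300 mm⁴.
Effective length L_e = KL = 2×3.35 m = 6700 mm.
Euler critical load P_cr = π²EI/L_e² = π²×208000×983300/6700² = 44970 N.
P_allow = P_cr/n = 44970/3.3 = 13630 N.

P_allow = 13.6 kN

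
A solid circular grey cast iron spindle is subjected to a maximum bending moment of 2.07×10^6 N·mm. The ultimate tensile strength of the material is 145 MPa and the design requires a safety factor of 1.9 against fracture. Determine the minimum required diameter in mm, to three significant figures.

σ_allow = 145/1.9 = 76.32 MPa.
For a solid circular section σ = 32M/(πd³), so d³ = 32M/(π σ_allow) = 32×2070000/(π×76.32) = 276300 mm³.
d = 65.13 mm.

d = 65.1 mm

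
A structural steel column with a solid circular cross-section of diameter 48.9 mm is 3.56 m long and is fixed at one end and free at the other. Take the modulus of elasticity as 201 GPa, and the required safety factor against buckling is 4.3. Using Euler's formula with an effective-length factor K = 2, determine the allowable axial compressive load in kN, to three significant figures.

I = πd⁴/64 = π×48.9⁴/64 = 280700 mm⁴.
Effective length L_e = KL = 2×3.56 m = 7120 mm.
Euler critical load P_cr = π²EI/L_e² = π²×201000×280700/7120² = 10980 N.
P_allow = P_cr/n = 10980/4.3 = 2554 N.

P_allow = 2.55 kN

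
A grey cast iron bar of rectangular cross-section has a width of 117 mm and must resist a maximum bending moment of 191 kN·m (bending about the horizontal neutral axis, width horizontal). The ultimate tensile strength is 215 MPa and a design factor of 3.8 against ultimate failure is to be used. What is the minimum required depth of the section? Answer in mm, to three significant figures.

h = 416 mm

σ_allow = 215/3.8 = 56.58 MPa.
For a rectangular section σ = 6M/(bh²), so h² = 6M/(b σ_allow) = 6×1.9100×10^8/(117×56.58) = 173100 mm².
h = 416.1 mm.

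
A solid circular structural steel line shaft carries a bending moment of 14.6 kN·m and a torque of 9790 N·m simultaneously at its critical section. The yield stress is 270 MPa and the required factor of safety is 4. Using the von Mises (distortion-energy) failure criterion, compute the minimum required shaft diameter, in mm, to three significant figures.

d = 137 mm

σ_allow = σ_y/n = 270/4 = 67.50 MPa.
For a solid shaft σ_b = 32M/(πd³) and τ = 16T/(πd³), so the von Mises stress is σ' = (16/πd³)·√(4M²+3T²).
√(4M²+3T²) = √(4×(1.460×10^7)² + 3×(9.790×10^6)²) = 3.377×10^7 N·mm.
d³ = 16×3.377×10^7/(π×67.50) = 2.548×10^6 mm³.
d = 136.6 mm.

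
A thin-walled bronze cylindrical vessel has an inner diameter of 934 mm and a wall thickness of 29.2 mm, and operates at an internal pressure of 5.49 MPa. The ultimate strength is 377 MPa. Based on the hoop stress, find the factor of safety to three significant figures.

σ_h = pD/(2t) = 5.49×934/(2×29.2) = 87.80 MPa.
n = 377/87.80 = 4.294.

n = 4.29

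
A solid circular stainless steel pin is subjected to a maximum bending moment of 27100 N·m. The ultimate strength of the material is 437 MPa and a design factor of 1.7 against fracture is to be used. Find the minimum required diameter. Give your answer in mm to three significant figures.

σ_allow = 437/1.7 = 257.1 MPa.
For a solid circular section σ = 32M/(πd³), so d³ = 32M/(π σ_allow) = 32×2.7100×10^7/(π×257.1) = 1.074×10^6 mm³.
d = 102.4 mm.

d = 102 mm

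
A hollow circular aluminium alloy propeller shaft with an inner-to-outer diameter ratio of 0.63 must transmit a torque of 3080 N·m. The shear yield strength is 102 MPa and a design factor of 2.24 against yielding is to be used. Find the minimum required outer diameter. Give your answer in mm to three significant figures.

τ_allow = 102/2.24 = 45.54 MPa.
For a hollow shaft τ = 16T/[πd_o³(1−k⁴)] with k = 0.63, so 1−k⁴ = 0.8425.
d_o³ = 16T/[π τ_allow (1−k⁴)] = 16×3080000/(π×45.54×0.8425) = 408900 mm³.
d_o = 74.22 mm.

d_o = 74.2 mm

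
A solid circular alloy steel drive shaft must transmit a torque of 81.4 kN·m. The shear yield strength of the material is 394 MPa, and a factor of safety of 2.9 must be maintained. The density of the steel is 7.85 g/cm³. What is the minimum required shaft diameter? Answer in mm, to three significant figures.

Allowable shear stress τ_allow = 394/2.9 = 135.9 MPa.
For a solid shaft τ = 16T/(πd³), so d³ = 16T/(π τ_allow) = 16×8.1400×10^7/(π×135.9) = 3.051×10^6 mm³.
d = (3.051×10^6)^(1/3) = 145.0 mm.

d = 145 mm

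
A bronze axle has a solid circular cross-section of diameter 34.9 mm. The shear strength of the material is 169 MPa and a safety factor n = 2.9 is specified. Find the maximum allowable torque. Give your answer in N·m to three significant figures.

τ_allow = 169/2.9 = 58.28 MPa.
For a solid shaft T_allow = τ_allow·πd³/16; πd³/16 = π×34.9³/16 = 8347 mm³.
T_allow = 58.28×8347 = 486400 N·mm = 486.4 N·m.

T_allow = 486 N·m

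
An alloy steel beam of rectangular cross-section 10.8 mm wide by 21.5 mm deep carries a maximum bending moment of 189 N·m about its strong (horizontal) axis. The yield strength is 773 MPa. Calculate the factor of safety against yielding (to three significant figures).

n = 3.40

Section modulus S = bh²/6 = 10.8×21.5²/6 = 832.1 mm³.
σ = M/S = 189000/832.1 = 227.1 MPa.
n = 773/227.1 = 3.403.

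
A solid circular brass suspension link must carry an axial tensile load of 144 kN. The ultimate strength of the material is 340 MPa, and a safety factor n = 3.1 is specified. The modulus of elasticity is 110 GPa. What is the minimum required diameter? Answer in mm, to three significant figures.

d = 40.9 mm

Allowable stress σ_allow = 340/3.1 = 109.7 MPa.
Required area A = F/σ_allow = 144000/109.7 = 1313 mm².
A = πd²/4 → d = √(4A/π) = 40.89 mm.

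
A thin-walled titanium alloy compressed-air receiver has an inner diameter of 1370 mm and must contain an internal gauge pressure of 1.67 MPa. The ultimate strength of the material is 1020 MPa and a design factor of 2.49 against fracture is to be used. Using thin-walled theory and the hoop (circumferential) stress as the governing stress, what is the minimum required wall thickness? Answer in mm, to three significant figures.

σ_allow = 1020/2.49 = 409.6 MPa.
Hoop stress σ_h = pD/(2t), so t = pD/(2σ_allow) = 1.67×1370/(2×409.6) = 2.793 mm.

t = 2.79 mm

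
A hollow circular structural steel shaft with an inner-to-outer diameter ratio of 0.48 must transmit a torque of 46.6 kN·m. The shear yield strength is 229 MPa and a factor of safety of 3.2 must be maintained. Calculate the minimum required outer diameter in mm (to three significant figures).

d_o = 152 mm

τ_allow = 229/3.2 = 71.56 MPa.
For a hollow shaft τ = 16T/[πd_o³(1−k⁴)] with k = 0.48, so 1−k⁴ = 0.9469.
d_o³ = 16T/[π τ_allow (1−k⁴)] = 16×4.6600×10^7/(π×71.56×0.9469) = 3.502×10^6 mm³.
d_o = 151.9 mm.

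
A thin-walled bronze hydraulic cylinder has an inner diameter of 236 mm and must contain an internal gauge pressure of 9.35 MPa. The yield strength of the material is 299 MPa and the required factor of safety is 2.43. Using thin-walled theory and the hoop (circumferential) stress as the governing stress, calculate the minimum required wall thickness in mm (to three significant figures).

t = 8.97 mm

σ_allow = 299/2.43 = 123.0 MPa.
Hoop stress σ_h = pD/(2t), so t = pD/(2σ_allow) = 9.35×236/(2×123.0) = 8.967 mm.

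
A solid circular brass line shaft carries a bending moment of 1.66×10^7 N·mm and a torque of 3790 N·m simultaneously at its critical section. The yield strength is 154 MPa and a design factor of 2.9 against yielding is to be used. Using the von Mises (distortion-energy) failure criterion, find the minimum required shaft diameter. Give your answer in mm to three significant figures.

σ_allow = σ_y/n = 154/2.9 = 53.10 MPa.
For a solid shaft σ_b = 32M/(πd³) and τ = 16T/(πd³), so the von Mises stress is σ' = (16/πd³)·√(4M²+3T²).
√(4M²+3T²) = √(4×(1.660×10^7)² + 3×(3.790×10^6)²) = 3.384×10^7 N·mm.
d³ = 16×3.384×10^7/(π×53.10) = 3.246×10^6 mm³.
d = 148.1 mm.

d = 148 mm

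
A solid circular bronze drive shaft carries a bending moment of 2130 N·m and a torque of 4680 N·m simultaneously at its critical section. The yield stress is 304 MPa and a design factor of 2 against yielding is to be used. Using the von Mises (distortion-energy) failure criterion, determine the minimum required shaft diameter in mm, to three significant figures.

d = 67.4 mm

σ_allow = σ_y/n = 304/2 = 152.0 MPa.
For a solid shaft σ_b = 32M/(πd³) and τ = 16T/(πd³), so the von Mises stress is σ' = (16/πd³)·√(4M²+3T²).
√(4M²+3T²) = √(4×(2.130×10^6)² + 3×(4.680×10^6)²) = 9.157×10^6 N·mm.
d³ = 16×9.157×10^6/(π×152.0) = 306800 mm³.
d = 67.45 mm.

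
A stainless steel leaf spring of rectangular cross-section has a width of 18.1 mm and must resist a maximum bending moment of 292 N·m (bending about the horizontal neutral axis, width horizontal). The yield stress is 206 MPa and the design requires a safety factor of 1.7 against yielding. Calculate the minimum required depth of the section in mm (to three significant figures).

σ_allow = 206/1.7 = 121.2 MPa.
For a rectangular section σ = 6M/(bh²), so h² = 6M/(b σ_allow) = 6×292000/(18.1×121.2) = 798.8 mm².
h = 28.26 mm.

h = 28.3 mm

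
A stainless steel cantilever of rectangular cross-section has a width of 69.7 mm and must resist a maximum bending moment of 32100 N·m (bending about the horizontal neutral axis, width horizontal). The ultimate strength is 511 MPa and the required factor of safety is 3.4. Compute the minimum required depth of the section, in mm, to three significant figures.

σ_allow = 511/3.4 = 150.3 MPa.
For a rectangular section σ = 6M/(bh²), so h² = 6M/(b σ_allow) = 6×3.2100×10^7/(69.7×150.3) = 18390 mm².
h = 135.6 mm.

h = 136 mm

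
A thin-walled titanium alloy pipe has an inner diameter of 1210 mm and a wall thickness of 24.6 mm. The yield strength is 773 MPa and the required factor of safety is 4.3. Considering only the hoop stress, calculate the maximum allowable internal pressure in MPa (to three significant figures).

σ_allow = 773/4.3 = 179.8 MPa.
σ_h = pD/(2t) → p_allow = 2σ_allow t/D = 2×179.8×24.6/1210 = 7.310 MPa.

p_allow = 7.31 MPa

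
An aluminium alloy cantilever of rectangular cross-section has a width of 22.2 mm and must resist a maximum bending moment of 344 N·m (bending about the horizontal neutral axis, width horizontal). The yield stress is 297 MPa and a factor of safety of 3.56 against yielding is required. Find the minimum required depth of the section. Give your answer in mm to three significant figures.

h = 33.4 mm

σ_allow = 297/3.56 = 83.43 MPa.
For a rectangular section σ = 6M/(bh²), so h² = 6M/(b σ_allow) = 6×344000/(22.2×83.43) = 1114 mm².
h = 33.38 mm.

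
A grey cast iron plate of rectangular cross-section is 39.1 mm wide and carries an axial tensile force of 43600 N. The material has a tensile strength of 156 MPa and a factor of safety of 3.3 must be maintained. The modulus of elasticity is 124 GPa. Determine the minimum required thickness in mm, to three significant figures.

t = 23.6 mm

σ_allow = 156/3.3 = 47.27 MPa.
Required area A = F/σ_allow = 43600/47.27 = 922.3 mm².
t = A/w = 922.3/39.1 = 23.59 mm.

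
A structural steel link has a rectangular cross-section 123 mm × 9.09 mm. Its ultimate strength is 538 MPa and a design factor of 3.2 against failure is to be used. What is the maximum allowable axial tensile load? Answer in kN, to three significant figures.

σ_allow = 538/3.2 = 168.1 MPa.
A = 123×9.09 = 1118 mm².
F_allow = σ_allow × A = 168.1×1118 = 188000 N.

F_allow = 188 kN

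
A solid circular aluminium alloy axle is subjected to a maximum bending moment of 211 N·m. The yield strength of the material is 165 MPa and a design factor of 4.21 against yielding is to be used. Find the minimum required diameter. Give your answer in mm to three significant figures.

d = 38.0 mm

σ_allow = 165/4.21 = 39.19 MPa.
For a solid circular section σ = 32M/(πd³), so d³ = 32M/(π σ_allow) = 32×211000/(π×39.19) = 54840 mm³.
d = 37.99 mm.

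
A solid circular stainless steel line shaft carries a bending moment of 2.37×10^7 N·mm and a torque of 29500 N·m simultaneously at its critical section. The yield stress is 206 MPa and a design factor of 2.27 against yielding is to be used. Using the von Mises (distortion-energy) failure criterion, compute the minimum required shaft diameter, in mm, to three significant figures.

d = 158 mm

σ_allow = σ_y/n = 206/2.27 = 90.75 MPa.
For a solid shaft σ_b = 32M/(πd³) and τ = 16T/(πd³), so the von Mises stress is σ' = (16/πd³)·√(4M²+3T²).
√(4M²+3T²) = √(4×(2.370×10^7)² + 3×(2.950×10^7)²) = 6.970×10^7 N·mm.
d³ = 16×6.970×10^7/(π×90.75) = 3.911×10^6 mm³.
d = 157.6 mm.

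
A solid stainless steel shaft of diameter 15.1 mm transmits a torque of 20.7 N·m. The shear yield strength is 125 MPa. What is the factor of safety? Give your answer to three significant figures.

τ = 16T/(πd³) = 16×20700/(π×15.1³) = 30.62 MPa.
n = τ_limit/τ = 125/30.62 = 4.082.

n = 4.08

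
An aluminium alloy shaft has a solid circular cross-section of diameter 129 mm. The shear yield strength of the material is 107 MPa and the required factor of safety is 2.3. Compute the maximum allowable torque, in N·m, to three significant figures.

T_allow = 19600 N·m

τ_allow = 107/2.3 = 46.52 MPa.
For a solid shaft T_allow = τ_allow·πd³/16; πd³/16 = π×129³/16 = 421500 mm³.
T_allow = 46.52×421500 = 1.961×10^7 N·mm = 19610 N·m.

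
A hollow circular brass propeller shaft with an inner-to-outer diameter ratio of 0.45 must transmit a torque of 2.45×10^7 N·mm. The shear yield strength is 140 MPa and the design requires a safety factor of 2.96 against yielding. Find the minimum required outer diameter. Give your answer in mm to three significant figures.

d_o = 140 mm

τ_allow = 140/2.96 = 47.30 MPa.
For a hollow shaft τ = 16T/[πd_o³(1−k⁴)] with k = 0.45, so 1−k⁴ = 0.9590.
d_o³ = 16T/[π τ_allow (1−k⁴)] = 16×2.4500×10^7/(π×47.30×0.9590) = 2.751×10^6 mm³.
d_o = 140.1 mm.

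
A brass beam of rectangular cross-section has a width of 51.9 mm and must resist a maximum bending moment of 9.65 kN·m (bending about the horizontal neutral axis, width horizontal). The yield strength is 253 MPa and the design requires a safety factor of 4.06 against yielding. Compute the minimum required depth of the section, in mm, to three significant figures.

σ_allow = 253/4.06 = 62.32 MPa.
For a rectangular section σ = 6M/(bh²), so h² = 6M/(b σ_allow) = 6×9650000/(51.9×62.32) = 17900 mm².
h = 133.8 mm.

h = 134 mm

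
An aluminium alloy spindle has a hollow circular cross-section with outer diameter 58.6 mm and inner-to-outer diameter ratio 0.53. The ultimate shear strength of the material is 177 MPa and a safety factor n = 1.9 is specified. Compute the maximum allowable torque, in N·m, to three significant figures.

T_allow = 3390 N·m

τ_allow = 177/1.9 = 93.16 MPa.
For a hollow shaft T_allow = τ_allow·πd_o³(1−k⁴)/16 with 1−k⁴ = 0.9211, so πd_o³(1−k⁴)/16 = 36390 mm³.
T_allow = 93.16×36390 = 3.390×10^6 N·mm = 3390 N·m.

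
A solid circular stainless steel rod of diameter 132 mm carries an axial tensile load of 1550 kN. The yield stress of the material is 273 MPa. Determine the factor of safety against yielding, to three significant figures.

A = πd²/4 = 13680 mm².
σ = F/A = 1550000/13680 = 113.3 MPa.
n = 273/113.3 = 2.410.

n = 2.41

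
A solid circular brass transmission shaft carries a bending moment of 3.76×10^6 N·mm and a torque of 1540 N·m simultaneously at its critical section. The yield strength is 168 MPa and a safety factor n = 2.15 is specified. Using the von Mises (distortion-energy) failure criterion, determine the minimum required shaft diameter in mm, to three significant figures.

d = 80.4 mm

σ_allow = σ_y/n = 168/2.15 = 78.14 MPa.
For a solid shaft σ_b = 32M/(πd³) and τ = 16T/(πd³), so the von Mises stress is σ' = (16/πd³)·√(4M²+3T²).
√(4M²+3T²) = √(4×(3.760×10^6)² + 3×(1.540×10^6)²) = 7.979×10^6 N·mm.
d³ = 16×7.979×10^6/(π×78.14) = 520100 mm³.
d = 80.42 mm.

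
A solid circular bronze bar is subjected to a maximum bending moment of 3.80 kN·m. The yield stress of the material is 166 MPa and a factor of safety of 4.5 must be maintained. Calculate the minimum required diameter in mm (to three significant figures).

σ_allow = 166/4.5 = 36.89 MPa.
For a solid circular section σ = 32M/(πd³), so d³ = 32M/(π σ_allow) = 32×3800000/(π×36.89) = 1.049×10^6 mm³.
d = 101.6 mm.

d = 102 mm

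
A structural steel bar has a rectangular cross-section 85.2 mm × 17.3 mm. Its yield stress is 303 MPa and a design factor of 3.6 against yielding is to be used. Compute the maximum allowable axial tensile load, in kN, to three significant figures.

σ_allow = 303/3.6 = 84.17 MPa.
A = 85.2×17.3 = 1474 mm².
F_allow = σ_allow × A = 84.17×1474 = 124100 N.

F_allow = 124 kN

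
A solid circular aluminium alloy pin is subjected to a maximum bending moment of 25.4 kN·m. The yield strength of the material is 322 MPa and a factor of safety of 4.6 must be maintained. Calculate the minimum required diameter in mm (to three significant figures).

d = 155 mm

σ_allow = 322/4.6 = 70.00 MPa.
For a solid circular section σ = 32M/(πd³), so d³ = 32M/(π σ_allow) = 32×2.5400×10^7/(π×70.00) = 3.696×10^6 mm³.
d = 154.6 mm.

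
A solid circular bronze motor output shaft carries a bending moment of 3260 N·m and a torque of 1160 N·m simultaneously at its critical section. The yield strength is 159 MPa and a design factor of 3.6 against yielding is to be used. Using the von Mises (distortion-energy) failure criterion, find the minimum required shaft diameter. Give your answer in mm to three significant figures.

d = 92.3 mm

σ_allow = σ_y/n = 159/3.6 = 44.17 MPa.
For a solid shaft σ_b = 32M/(πd³) and τ = 16T/(πd³), so the von Mises stress is σ' = (16/πd³)·√(4M²+3T²).
√(4M²+3T²) = √(4×(3.260×10^6)² + 3×(1.160×10^6)²) = 6.823×10^6 N·mm.
d³ = 16×6.823×10^6/(π×44.17) = 786700 mm³.
d = 92.32 mm.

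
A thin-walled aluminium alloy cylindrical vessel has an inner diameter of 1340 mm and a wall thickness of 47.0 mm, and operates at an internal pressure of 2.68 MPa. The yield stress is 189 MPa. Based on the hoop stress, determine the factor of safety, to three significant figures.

n = 4.95

σ_h = pD/(2t) = 2.68×1340/(2×47.0) = 38.20 MPa.
n = 189/38.20 = 4.947.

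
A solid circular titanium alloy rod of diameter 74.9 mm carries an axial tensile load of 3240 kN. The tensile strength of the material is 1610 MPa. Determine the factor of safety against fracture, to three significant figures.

A = πd²/4 = 4406 mm².
σ = F/A = 3240000/4406 = 735.3 MPa.
n = 1610/735.3 = 2.189.

n = 2.19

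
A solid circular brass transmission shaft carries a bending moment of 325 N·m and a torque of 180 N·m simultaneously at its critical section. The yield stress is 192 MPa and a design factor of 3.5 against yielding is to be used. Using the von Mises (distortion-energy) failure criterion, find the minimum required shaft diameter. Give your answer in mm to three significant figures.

σ_allow = σ_y/n = 192/3.5 = 54.86 MPa.
For a solid shaft σ_b = 32M/(πd³) and τ = 16T/(πd³), so the von Mises stress is σ' = (16/πd³)·√(4M²+3T²).
√(4M²+3T²) = √(4×(325000)² + 3×(180000)²) = 720900 N·mm.
d³ = 16×720900/(π×54.86) = 66930 mm³.
d = 40.60 mm.

d = 40.6 mm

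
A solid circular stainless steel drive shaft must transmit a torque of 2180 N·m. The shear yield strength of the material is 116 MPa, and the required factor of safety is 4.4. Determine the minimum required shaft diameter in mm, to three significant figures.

Allowable shear stress τ_allow = 116/4.4 = 26.36 MPa.
For a solid shaft τ = 16T/(πd³), so d³ = 16T/(π τ_allow) = 16×2180000/(π×26.36) = 421100 mm³.
d = (421100)^(1/3) = 74.96 mm.

d = 75.0 mm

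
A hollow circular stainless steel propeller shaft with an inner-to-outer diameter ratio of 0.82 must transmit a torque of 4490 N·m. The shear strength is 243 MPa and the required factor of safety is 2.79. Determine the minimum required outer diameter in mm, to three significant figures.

d_o = 78.3 mm

τ_allow = 243/2.79 = 87.10 MPa.
For a hollow shaft τ = 16T/[πd_o³(1−k⁴)] with k = 0.82, so 1−k⁴ = 0.5479.
d_o³ = 16T/[π τ_allow (1−k⁴)] = 16×4490000/(π×87.10×0.5479) = 479200 mm³.
d_o = 78.25 mm.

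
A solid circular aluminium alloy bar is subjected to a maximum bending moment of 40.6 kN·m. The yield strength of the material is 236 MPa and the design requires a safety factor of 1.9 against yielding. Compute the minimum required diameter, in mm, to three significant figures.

σ_allow = 236/1.9 = 124.2 MPa.
For a solid circular section σ = 32M/(πd³), so d³ = 32M/(π σ_allow) = 32×4.0600×10^7/(π×124.2) = 3.329×10^6 mm³.
d = 149.3 mm.

d = 149 mm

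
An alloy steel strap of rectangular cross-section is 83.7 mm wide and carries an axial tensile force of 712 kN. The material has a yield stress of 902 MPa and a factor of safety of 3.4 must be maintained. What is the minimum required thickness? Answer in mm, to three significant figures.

t = 32.1 mm

σ_allow = 902/3.4 = 265.3 MPa.
Required area A = F/σ_allow = 712000/265.3 = 2684 mm².
t = A/w = 2684/83.7 = 32.06 mm.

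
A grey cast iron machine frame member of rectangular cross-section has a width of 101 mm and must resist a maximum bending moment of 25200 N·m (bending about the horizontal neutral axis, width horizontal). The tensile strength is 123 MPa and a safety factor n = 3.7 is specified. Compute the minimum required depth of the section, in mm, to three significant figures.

h = 212 mm

σ_allow = 123/3.7 = 33.24 MPa.
For a rectangular section σ = 6M/(bh²), so h² = 6M/(b σ_allow) = 6×2.5200×10^7/(101×33.24) = 45030 mm².
h = 212.2 mm.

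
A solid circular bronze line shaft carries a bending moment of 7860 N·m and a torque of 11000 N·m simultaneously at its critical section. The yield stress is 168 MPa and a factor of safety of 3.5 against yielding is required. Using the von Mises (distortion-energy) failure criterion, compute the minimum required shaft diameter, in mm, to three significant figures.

d = 138 mm

σ_allow = σ_y/n = 168/3.5 = 48.00 MPa.
For a solid shaft σ_b = 32M/(πd³) and τ = 16T/(πd³), so the von Mises stress is σ' = (16/πd³)·√(4M²+3T²).
√(4M²+3T²) = √(4×(7.860×10^6)² + 3×(1.100×10^7)²) = 2.470×10^7 N·mm.
d³ = 16×2.470×10^7/(π×48.00) = 2.621×10^6 mm³.
d = 137.9 mm.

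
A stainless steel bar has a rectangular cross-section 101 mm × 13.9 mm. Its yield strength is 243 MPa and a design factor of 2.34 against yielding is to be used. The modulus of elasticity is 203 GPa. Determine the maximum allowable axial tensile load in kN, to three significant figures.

σ_allow = 243/2.34 = 103.8 MPa.
A = 101×13.9 = 1404 mm².
F_allow = σ_allow × A = 103.8×1404 = 145800 N.

F_allow = 146 kN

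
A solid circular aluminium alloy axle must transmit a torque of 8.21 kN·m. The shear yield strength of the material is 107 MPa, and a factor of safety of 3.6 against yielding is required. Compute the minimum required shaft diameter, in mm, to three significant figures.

d = 112 mm

Allowable shear stress τ_allow = 107/3.6 = 29.72 MPa.
For a solid shaft τ = 16T/(πd³), so d³ = 16T/(π τ_allow) = 16×8210000/(π×29.72) = 1.407×10^6 mm³.
d = (1.407×10^6)^(1/3) = 112.0 mm.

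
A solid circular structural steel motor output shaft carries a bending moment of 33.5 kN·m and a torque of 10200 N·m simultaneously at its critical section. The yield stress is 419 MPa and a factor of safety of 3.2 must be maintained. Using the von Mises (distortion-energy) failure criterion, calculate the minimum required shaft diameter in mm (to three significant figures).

d = 139 mm

σ_allow = σ_y/n = 419/3.2 = 130.9 MPa.
For a solid shaft σ_b = 32M/(πd³) and τ = 16T/(πd³), so the von Mises stress is σ' = (16/πd³)·√(4M²+3T²).
√(4M²+3T²) = √(4×(3.350×10^7)² + 3×(1.020×10^7)²) = 6.929×10^7 N·mm.
d³ = 16×6.929×10^7/(π×130.9) = 2.695×10^6 mm³.
d = 139.2 mm.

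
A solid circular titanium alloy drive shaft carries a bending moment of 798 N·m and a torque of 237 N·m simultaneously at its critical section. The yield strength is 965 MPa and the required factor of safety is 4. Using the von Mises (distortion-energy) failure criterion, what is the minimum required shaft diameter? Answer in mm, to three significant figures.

σ_allow = σ_y/n = 965/4 = 241.2 MPa.
For a solid shaft σ_b = 32M/(πd³) and τ = 16T/(πd³), so the von Mises stress is σ' = (16/πd³)·√(4M²+3T²).
√(4M²+3T²) = √(4×(798000)² + 3×(237000)²) = 1.648×10^6 N·mm.
d³ = 16×1.648×10^6/(π×241.2) = 34790 mm³.
d = 32.64 mm.

d = 32.6 mm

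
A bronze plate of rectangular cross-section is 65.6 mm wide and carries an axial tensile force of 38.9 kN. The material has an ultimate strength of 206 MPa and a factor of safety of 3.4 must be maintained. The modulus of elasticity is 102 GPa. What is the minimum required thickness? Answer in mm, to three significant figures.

t = 9.79 mm

σ_allow = 206/3.4 = 60.59 MPa.
Required area A = F/σ_allow = 38900/60.59 = 642.0 mm².
t = A/w = 642.0/65.6 = 9.787 mm.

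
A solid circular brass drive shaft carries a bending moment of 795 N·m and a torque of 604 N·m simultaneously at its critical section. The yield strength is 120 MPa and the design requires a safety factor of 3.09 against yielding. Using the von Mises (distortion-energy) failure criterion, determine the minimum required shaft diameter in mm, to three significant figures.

σ_allow = σ_y/n = 120/3.09 = 38.83 MPa.
For a solid shaft σ_b = 32M/(πd³) and τ = 16T/(πd³), so the von Mises stress is σ' = (16/πd³)·√(4M²+3T²).
√(4M²+3T²) = √(4×(795000)² + 3×(604000)²) = 1.903×10^6 N·mm.
d³ = 16×1.903×10^6/(π×38.83) = 249600 mm³.
d = 62.96 mm.

d = 63.0 mm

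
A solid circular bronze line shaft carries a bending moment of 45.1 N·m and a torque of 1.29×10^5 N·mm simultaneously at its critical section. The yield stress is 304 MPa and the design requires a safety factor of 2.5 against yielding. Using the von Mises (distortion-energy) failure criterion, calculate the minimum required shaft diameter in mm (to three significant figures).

σ_allow = σ_y/n = 304/2.5 = 121.6 MPa.
For a solid shaft σ_b = 32M/(πd³) and τ = 16T/(πd³), so the von Mises stress is σ' = (16/πd³)·√(4M²+3T²).
√(4M²+3T²) = √(4×(45100)² + 3×(129000)²) = 241000 N·mm.
d³ = 16×241000/(π×121.6) = 10090 mm³.
d = 21.61 mm.

d = 21.6 mm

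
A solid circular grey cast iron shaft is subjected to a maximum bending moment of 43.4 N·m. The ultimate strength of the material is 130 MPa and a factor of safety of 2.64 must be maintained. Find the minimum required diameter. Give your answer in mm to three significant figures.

σ_allow = 130/2.64 = 49.24 MPa.
For a solid circular section σ = 32M/(πd³), so d³ = 32M/(π σ_allow) = 32×43400/(π×49.24) = 8977 mm³.
d = 20.78 mm.

d = 20.8 mm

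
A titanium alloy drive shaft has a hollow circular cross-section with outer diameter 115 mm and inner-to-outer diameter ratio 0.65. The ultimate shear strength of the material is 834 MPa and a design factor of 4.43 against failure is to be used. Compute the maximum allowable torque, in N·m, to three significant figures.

T_allow = 46200 N·m

τ_allow = 834/4.43 = 188.3 MPa.
For a hollow shaft T_allow = τ_allow·πd_o³(1−k⁴)/16 with 1−k⁴ = 0.8215, so πd_o³(1−k⁴)/16 = 245300 mm³.
T_allow = 188.3×245300 = 4.618×10^7 N·mm = 46180 N·m.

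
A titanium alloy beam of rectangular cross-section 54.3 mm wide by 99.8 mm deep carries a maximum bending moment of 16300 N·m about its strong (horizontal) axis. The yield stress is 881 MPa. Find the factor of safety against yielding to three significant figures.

n = 4.87

Section modulus S = bh²/6 = 54.3×99.8²/6 = 90140 mm³.
σ = M/S = 1.6300×10^7/90140 = 180.8 MPa.
n = 881/180.8 = 4.872.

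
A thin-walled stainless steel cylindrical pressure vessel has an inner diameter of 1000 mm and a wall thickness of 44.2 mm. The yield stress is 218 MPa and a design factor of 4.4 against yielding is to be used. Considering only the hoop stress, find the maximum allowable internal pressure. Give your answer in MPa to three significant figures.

σ_allow = 218/4.4 = 49.55 MPa.
σ_h = pD/(2t) → p_allow = 2σ_allow t/D = 2×49.55×44.2/1000 = 4.380 MPa.

p_allow = 4.38 MPa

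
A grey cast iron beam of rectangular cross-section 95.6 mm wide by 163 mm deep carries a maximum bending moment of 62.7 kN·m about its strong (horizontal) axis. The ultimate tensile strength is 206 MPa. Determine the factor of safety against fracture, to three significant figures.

Section modulus S = bh²/6 = 95.6×163²/6 = 423300 mm³.
σ = M/S = 6.2700×10^7/423300 = 148.1 MPa.
n = 206/148.1 = 1.391.

n = 1.39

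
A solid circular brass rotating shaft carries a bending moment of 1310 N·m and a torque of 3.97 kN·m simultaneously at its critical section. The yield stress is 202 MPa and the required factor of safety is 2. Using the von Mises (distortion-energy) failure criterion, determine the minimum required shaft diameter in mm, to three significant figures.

σ_allow = σ_y/n = 202/2 = 101.0 MPa.
For a solid shaft σ_b = 32M/(πd³) and τ = 16T/(πd³), so the von Mises stress is σ' = (16/πd³)·√(4M²+3T²).
√(4M²+3T²) = √(4×(1.310×10^6)² + 3×(3.970×10^6)²) = 7.358×10^6 N·mm.
d³ = 16×7.358×10^6/(π×101.0) = 371100 mm³.
d = 71.86 mm.

d = 71.9 mm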